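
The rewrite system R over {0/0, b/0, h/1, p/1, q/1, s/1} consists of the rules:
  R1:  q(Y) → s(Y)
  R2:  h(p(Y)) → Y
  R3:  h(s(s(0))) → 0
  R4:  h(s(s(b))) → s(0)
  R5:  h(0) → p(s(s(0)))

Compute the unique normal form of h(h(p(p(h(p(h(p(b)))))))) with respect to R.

b

1. h(h(p(p(h(p(h(p(b))))))))  →  h(p(h(p(h(p(b))))))   [R2 at 1]
2. h(p(h(p(h(p(b))))))  →  h(p(h(p(b))))   [R2 at ε]
3. h(p(h(p(b))))  →  h(p(b))   [R2 at ε]
4. h(p(b))  →  b   [R2 at ε]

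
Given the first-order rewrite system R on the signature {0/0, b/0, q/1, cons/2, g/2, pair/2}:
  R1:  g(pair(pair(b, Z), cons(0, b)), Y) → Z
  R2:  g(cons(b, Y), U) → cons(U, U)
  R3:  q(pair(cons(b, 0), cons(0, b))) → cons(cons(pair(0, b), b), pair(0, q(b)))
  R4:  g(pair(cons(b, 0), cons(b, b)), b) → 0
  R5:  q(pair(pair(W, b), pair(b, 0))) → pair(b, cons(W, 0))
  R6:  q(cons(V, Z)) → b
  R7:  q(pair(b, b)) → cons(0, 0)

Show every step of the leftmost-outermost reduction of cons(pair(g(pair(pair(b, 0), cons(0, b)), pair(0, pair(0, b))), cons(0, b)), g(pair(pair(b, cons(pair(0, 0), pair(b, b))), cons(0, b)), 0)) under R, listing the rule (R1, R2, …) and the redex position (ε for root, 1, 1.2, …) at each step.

cons(pair(0, cons(0, b)), cons(pair(0, 0), pair(b, b)))

1. cons(pair(g(pair(pair(b, 0), cons(0, b)), pair(0, pair(0, b))), cons(0, b)), g(pair(pair(b, cons(pair(0, 0), pair(b, b))), cons(0, b)), 0))  →  cons(pair(0, cons(0, b)), g(pair(pair(b, cons(pair(0, 0), pair(b, b))), cons(0, b)), 0))   [R1 at 1.1]
2. cons(pair(0, cons(0, b)), g(pair(pair(b, cons(pair(0, 0), pair(b, b))), cons(0, b)), 0))  →  cons(pair(0, cons(0, b)), cons(pair(0, 0), pair(b, b)))   [R1 at 2]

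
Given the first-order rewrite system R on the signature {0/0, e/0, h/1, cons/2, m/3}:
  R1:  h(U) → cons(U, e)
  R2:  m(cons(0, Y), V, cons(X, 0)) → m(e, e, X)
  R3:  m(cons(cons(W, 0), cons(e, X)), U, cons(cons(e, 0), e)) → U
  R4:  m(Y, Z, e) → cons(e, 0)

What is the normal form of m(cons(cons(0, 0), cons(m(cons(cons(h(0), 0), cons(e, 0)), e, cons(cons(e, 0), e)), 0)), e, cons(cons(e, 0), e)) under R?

1. m(cons(cons(0, 0), cons(m(cons(cons(h(0), 0), cons(e, 0)), e, cons(cons(e, 0), e)), 0)), e, cons(cons(e, 0), e))  →  m(cons(cons(0, 0), cons(e, 0)), e, cons(cons(e, 0), e))   [R3 at 1.2.1]
2. m(cons(cons(0, 0), cons(e, 0)), e, cons(cons(e, 0), e))  →  e   [R3 at ε]

e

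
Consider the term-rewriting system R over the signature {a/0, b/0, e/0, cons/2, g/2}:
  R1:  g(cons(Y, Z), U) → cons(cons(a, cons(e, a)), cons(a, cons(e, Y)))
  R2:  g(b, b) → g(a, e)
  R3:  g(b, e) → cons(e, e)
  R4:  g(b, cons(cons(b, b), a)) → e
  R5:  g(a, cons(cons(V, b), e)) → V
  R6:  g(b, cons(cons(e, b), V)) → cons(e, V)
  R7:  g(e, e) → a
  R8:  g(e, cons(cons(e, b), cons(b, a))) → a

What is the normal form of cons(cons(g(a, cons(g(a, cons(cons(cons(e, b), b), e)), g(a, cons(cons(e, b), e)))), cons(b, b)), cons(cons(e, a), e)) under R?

1. cons(cons(g(a, cons(g(a, cons(cons(cons(e, b), b), e)), g(a, cons(cons(e, b), e)))), cons(b, b)), cons(cons(e, a), e))  →  cons(cons(g(a, cons(cons(e, b), g(a, cons(cons(e, b), e)))), cons(b, b)), cons(cons(e, a), e))   [R5 at 1.1.2.1]
2. cons(cons(g(a, cons(cons(e, b), g(a, cons(cons(e, b), e)))), cons(b, b)), cons(cons(e, a), e))  →  cons(cons(g(a, cons(cons(e, b), e)), cons(b, b)), cons(cons(e, a), e))   [R5 at 1.1.2.2]
3. cons(cons(g(a, cons(cons(e, b), e)), cons(b, b)), cons(cons(e, a), e))  →  cons(cons(e, cons(b, b)), cons(cons(e, a), e))   [R5 at 1.1]

cons(cons(e, cons(b, b)), cons(cons(e, a), e))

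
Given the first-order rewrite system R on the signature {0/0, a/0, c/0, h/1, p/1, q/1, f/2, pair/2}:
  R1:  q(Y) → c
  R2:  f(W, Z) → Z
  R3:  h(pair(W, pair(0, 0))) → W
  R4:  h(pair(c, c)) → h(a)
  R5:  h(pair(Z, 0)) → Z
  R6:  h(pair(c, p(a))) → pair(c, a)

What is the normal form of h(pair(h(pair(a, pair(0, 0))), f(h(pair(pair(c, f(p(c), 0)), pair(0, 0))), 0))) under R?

a

1. h(pair(h(pair(a, pair(0, 0))), f(h(pair(pair(c, f(p(c), 0)), pair(0, 0))), 0)))  →  h(pair(a, f(h(pair(pair(c, f(p(c), 0)), pair(0, 0))), 0)))   [R3 at 1.1]
2. h(pair(a, f(h(pair(pair(c, f(p(c), 0)), pair(0, 0))), 0)))  →  h(pair(a, 0))   [R2 at 1.2]
3. h(pair(a, 0))  →  a   [R5 at ε]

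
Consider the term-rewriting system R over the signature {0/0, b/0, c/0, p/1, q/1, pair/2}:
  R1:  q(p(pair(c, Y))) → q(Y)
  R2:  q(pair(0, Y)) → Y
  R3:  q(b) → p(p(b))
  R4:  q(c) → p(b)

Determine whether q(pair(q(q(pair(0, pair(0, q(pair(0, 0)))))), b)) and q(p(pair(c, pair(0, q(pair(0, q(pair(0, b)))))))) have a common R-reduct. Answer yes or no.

yes — NF(t₁) = b, NF(t₂) = b

Reduce t₁ = q(pair(q(q(pair(0, pair(0, q(pair(0, 0)))))), b)):
1. q(pair(q(q(pair(0, pair(0, q(pair(0, 0)))))), b))  →  q(pair(q(pair(0, q(pair(0, 0)))), b))   [R2 at 1.1.1]
2. q(pair(q(pair(0, q(pair(0, 0)))), b))  →  q(pair(q(pair(0, 0)), b))   [R2 at 1.1]
3. q(pair(q(pair(0, 0)), b))  →  q(pair(0, b))   [R2 at 1.1]
4. q(pair(0, b))  →  b   [R2 at ε]

Reduce t₂ = q(p(pair(c, pair(0, q(pair(0, q(pair(0, b)))))))):
1. q(p(pair(c, pair(0, q(pair(0, q(pair(0, b))))))))  →  q(pair(0, q(pair(0, q(pair(0, b))))))   [R1 at ε]
2. q(pair(0, q(pair(0, q(pair(0, b))))))  →  q(pair(0, q(pair(0, b))))   [R2 at ε]
3. q(pair(0, q(pair(0, b))))  →  q(pair(0, b))   [R2 at ε]
4. q(pair(0, b))  →  b   [R2 at ε]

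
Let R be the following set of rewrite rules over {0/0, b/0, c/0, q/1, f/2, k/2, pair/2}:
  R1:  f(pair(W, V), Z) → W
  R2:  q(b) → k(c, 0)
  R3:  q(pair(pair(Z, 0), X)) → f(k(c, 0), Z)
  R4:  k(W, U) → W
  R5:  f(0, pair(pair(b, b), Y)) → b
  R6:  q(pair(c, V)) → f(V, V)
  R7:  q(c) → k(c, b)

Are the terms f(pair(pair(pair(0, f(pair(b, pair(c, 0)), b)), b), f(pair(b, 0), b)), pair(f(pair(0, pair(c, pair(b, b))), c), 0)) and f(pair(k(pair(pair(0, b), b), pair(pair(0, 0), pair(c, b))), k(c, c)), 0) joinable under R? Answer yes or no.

Reduce t₁ = f(pair(pair(pair(0, f(pair(b, pair(c, 0)), b)), b), f(pair(b, 0), b)), pair(f(pair(0, pair(c, pair(b, b))), c), 0)):
1. f(pair(pair(pair(0, f(pair(b, pair(c, 0)), b)), b), f(pair(b, 0), b)), pair(f(pair(0, pair(c, pair(b, b))), c), 0))  →  pair(pair(0, f(pair(b, pair(c, 0)), b)), b)   [R1 at ε]
2. pair(pair(0, f(pair(b, pair(c, 0)), b)), b)  →  pair(pair(0, b), b)   [R1 at 1.2]

Reduce t₂ = f(pair(k(pair(pair(0, b), b), pair(pair(0, 0), pair(c, b))), k(c, c)), 0):
1. f(pair(k(pair(pair(0, b), b), pair(pair(0, 0), pair(c, b))), k(c, c)), 0)  →  k(pair(pair(0, b), b), pair(pair(0, 0), pair(c, b)))   [R1 at ε]
2. k(pair(pair(0, b), b), pair(pair(0, 0), pair(c, b)))  →  pair(pair(0, b), b)   [R4 at ε]

yes — NF(t₁) = pair(pair(0, b), b), NF(t₂) = pair(pair(0, b), b)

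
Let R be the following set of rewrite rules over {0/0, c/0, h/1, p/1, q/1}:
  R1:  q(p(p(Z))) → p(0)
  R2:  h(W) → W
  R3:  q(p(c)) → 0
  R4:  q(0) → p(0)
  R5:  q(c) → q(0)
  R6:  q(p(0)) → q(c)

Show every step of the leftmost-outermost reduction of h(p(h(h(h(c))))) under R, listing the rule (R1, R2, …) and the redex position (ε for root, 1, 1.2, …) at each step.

1. h(p(h(h(h(c)))))  →  p(h(h(h(c))))   [R2 at ε]
2. p(h(h(h(c))))  →  p(h(h(c)))   [R2 at 1]
3. p(h(h(c)))  →  p(h(c))   [R2 at 1]
4. p(h(c))  →  p(c)   [R2 at 1]

p(c)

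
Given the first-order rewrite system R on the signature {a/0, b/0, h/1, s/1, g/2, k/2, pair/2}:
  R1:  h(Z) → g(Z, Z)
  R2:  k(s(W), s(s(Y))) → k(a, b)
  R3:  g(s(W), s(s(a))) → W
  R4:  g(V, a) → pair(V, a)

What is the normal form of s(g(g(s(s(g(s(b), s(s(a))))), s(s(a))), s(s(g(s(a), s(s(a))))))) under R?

1. s(g(g(s(s(g(s(b), s(s(a))))), s(s(a))), s(s(g(s(a), s(s(a)))))))  →  s(g(s(g(s(b), s(s(a)))), s(s(g(s(a), s(s(a)))))))   [R3 at 1.1]
2. s(g(s(g(s(b), s(s(a)))), s(s(g(s(a), s(s(a)))))))  →  s(g(s(b), s(s(g(s(a), s(s(a)))))))   [R3 at 1.1.1]
3. s(g(s(b), s(s(g(s(a), s(s(a)))))))  →  s(g(s(b), s(s(a))))   [R3 at 1.2.1.1]
4. s(g(s(b), s(s(a))))  →  s(b)   [R3 at 1]

s(b)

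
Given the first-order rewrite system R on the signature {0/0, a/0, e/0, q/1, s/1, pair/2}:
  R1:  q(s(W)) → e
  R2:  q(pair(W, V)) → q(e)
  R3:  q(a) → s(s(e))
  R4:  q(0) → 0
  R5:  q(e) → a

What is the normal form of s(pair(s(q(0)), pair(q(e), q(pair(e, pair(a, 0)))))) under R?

s(pair(s(0), pair(a, a)))

1. s(pair(s(q(0)), pair(q(e), q(pair(e, pair(a, 0))))))  →  s(pair(s(0), pair(q(e), q(pair(e, pair(a, 0))))))   [R4 at 1.1.1]
2. s(pair(s(0), pair(q(e), q(pair(e, pair(a, 0))))))  →  s(pair(s(0), pair(a, q(pair(e, pair(a, 0))))))   [R5 at 1.2.1]
3. s(pair(s(0), pair(a, q(pair(e, pair(a, 0))))))  →  s(pair(s(0), pair(a, q(e))))   [R2 at 1.2.2]
4. s(pair(s(0), pair(a, q(e))))  →  s(pair(s(0), pair(a, a)))   [R5 at 1.2.2]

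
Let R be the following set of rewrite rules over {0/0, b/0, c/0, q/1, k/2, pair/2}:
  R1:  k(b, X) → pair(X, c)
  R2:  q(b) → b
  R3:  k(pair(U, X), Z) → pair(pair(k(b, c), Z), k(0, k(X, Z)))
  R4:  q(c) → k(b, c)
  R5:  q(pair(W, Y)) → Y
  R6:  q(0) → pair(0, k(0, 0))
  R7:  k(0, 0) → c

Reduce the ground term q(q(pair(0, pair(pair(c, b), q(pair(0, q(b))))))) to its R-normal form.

1. q(q(pair(0, pair(pair(c, b), q(pair(0, q(b)))))))  →  q(pair(pair(c, b), q(pair(0, q(b)))))   [R5 at 1]
2. q(pair(pair(c, b), q(pair(0, q(b)))))  →  q(pair(0, q(b)))   [R5 at ε]
3. q(pair(0, q(b)))  →  q(b)   [R5 at ε]
4. q(b)  →  b   [R2 at ε]

b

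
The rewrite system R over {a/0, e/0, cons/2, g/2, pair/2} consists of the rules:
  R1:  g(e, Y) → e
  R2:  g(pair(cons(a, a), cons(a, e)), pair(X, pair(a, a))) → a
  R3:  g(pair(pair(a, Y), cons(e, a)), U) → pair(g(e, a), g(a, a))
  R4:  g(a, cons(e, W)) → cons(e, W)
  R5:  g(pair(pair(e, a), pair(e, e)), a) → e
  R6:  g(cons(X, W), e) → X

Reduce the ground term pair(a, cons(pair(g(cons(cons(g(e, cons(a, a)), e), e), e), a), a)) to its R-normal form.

1. pair(a, cons(pair(g(cons(cons(g(e, cons(a, a)), e), e), e), a), a))  →  pair(a, cons(pair(cons(g(e, cons(a, a)), e), a), a))   [R6 at 2.1.1]
2. pair(a, cons(pair(cons(g(e, cons(a, a)), e), a), a))  →  pair(a, cons(pair(cons(e, e), a), a))   [R1 at 2.1.1.1]

pair(a, cons(pair(cons(e, e), a), a))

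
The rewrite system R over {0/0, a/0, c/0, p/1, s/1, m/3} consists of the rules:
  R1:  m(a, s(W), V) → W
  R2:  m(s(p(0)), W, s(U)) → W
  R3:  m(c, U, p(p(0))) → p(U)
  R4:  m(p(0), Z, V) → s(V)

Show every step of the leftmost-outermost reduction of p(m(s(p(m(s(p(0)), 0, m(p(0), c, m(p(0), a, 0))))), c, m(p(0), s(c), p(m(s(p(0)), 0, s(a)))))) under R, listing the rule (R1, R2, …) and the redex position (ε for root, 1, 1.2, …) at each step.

1. p(m(s(p(m(s(p(0)), 0, m(p(0), c, m(p(0), a, 0))))), c, m(p(0), s(c), p(m(s(p(0)), 0, s(a))))))  →  p(m(s(p(m(s(p(0)), 0, s(m(p(0), a, 0))))), c, m(p(0), s(c), p(m(s(p(0)), 0, s(a))))))   [R4 at 1.1.1.1.3]
2. p(m(s(p(m(s(p(0)), 0, s(m(p(0), a, 0))))), c, m(p(0), s(c), p(m(s(p(0)), 0, s(a))))))  →  p(m(s(p(0)), c, m(p(0), s(c), p(m(s(p(0)), 0, s(a))))))   [R2 at 1.1.1.1]
3. p(m(s(p(0)), c, m(p(0), s(c), p(m(s(p(0)), 0, s(a))))))  →  p(m(s(p(0)), c, s(p(m(s(p(0)), 0, s(a))))))   [R4 at 1.3]
4. p(m(s(p(0)), c, s(p(m(s(p(0)), 0, s(a))))))  →  p(c)   [R2 at 1]

p(c)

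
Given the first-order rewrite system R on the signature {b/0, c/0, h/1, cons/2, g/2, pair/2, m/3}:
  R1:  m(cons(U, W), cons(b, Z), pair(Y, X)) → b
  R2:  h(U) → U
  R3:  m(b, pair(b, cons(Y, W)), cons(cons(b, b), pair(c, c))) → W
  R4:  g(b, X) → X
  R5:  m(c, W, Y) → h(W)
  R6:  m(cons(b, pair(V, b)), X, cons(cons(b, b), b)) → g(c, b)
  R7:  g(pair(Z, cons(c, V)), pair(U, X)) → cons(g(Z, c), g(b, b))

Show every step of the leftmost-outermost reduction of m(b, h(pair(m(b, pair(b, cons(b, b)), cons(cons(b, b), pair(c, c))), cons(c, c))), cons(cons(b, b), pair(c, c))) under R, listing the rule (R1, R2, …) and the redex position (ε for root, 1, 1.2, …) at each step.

c

1. m(b, h(pair(m(b, pair(b, cons(b, b)), cons(cons(b, b), pair(c, c))), cons(c, c))), cons(cons(b, b), pair(c, c)))  →  m(b, pair(m(b, pair(b, cons(b, b)), cons(cons(b, b), pair(c, c))), cons(c, c)), cons(cons(b, b), pair(c, c)))   [R2 at 2]
2. m(b, pair(m(b, pair(b, cons(b, b)), cons(cons(b, b), pair(c, c))), cons(c, c)), cons(cons(b, b), pair(c, c)))  →  m(b, pair(b, cons(c, c)), cons(cons(b, b), pair(c, c)))   [R3 at 2.1]
3. m(b, pair(b, cons(c, c)), cons(cons(b, b), pair(c, c)))  →  c   [R3 at ε]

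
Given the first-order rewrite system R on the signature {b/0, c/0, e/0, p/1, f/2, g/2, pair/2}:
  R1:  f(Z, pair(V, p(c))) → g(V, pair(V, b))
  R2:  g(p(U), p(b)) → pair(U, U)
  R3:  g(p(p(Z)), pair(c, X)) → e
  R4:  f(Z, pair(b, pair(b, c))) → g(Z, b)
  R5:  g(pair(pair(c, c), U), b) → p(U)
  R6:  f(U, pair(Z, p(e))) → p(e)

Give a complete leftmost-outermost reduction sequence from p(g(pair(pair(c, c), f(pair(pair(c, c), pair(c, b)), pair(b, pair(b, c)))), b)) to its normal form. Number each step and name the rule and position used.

p(p(p(pair(c, b))))

1. p(g(pair(pair(c, c), f(pair(pair(c, c), pair(c, b)), pair(b, pair(b, c)))), b))  →  p(p(f(pair(pair(c, c), pair(c, b)), pair(b, pair(b, c)))))   [R5 at 1]
2. p(p(f(pair(pair(c, c), pair(c, b)), pair(b, pair(b, c)))))  →  p(p(g(pair(pair(c, c), pair(c, b)), b)))   [R4 at 1.1]
3. p(p(g(pair(pair(c, c), pair(c, b)), b)))  →  p(p(p(pair(c, b))))   [R5 at 1.1]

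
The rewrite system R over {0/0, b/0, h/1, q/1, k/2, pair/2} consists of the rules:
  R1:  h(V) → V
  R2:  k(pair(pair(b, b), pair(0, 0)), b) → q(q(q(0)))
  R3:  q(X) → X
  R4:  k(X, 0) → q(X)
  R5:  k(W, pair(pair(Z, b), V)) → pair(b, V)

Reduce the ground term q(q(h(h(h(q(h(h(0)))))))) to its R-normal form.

1. q(q(h(h(h(q(h(h(0))))))))  →  q(h(h(h(q(h(h(0)))))))   [R3 at ε]
2. q(h(h(h(q(h(h(0)))))))  →  h(h(h(q(h(h(0))))))   [R3 at ε]
3. h(h(h(q(h(h(0))))))  →  h(h(q(h(h(0)))))   [R1 at ε]
4. h(h(q(h(h(0)))))  →  h(q(h(h(0))))   [R1 at ε]
5. h(q(h(h(0))))  →  q(h(h(0)))   [R1 at ε]
6. q(h(h(0)))  →  h(h(0))   [R3 at ε]
7. h(h(0))  →  h(0)   [R1 at ε]
8. h(0)  →  0   [R1 at ε]

0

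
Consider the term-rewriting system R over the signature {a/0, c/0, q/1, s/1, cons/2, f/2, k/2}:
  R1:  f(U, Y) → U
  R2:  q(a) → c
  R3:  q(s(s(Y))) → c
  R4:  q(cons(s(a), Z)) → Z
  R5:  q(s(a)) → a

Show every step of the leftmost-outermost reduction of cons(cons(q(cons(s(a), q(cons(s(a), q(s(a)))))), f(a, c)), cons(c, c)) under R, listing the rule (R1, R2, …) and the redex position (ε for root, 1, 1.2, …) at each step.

cons(cons(a, a), cons(c, c))

1. cons(cons(q(cons(s(a), q(cons(s(a), q(s(a)))))), f(a, c)), cons(c, c))  →  cons(cons(q(cons(s(a), q(s(a)))), f(a, c)), cons(c, c))   [R4 at 1.1]
2. cons(cons(q(cons(s(a), q(s(a)))), f(a, c)), cons(c, c))  →  cons(cons(q(s(a)), f(a, c)), cons(c, c))   [R4 at 1.1]
3. cons(cons(q(s(a)), f(a, c)), cons(c, c))  →  cons(cons(a, f(a, c)), cons(c, c))   [R5 at 1.1]
4. cons(cons(a, f(a, c)), cons(c, c))  →  cons(cons(a, a), cons(c, c))   [R1 at 1.2]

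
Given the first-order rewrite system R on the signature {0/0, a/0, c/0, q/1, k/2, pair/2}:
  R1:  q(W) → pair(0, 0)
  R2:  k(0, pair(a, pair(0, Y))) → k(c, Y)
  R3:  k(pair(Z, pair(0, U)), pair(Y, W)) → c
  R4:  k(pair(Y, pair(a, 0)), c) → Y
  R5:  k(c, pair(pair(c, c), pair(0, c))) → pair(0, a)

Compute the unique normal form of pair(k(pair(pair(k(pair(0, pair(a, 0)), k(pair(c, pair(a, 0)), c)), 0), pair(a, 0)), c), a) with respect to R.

pair(pair(0, 0), a)

1. pair(k(pair(pair(k(pair(0, pair(a, 0)), k(pair(c, pair(a, 0)), c)), 0), pair(a, 0)), c), a)  →  pair(pair(k(pair(0, pair(a, 0)), k(pair(c, pair(a, 0)), c)), 0), a)   [R4 at 1]
2. pair(pair(k(pair(0, pair(a, 0)), k(pair(c, pair(a, 0)), c)), 0), a)  →  pair(pair(k(pair(0, pair(a, 0)), c), 0), a)   [R4 at 1.1.2]
3. pair(pair(k(pair(0, pair(a, 0)), c), 0), a)  →  pair(pair(0, 0), a)   [R4 at 1.1]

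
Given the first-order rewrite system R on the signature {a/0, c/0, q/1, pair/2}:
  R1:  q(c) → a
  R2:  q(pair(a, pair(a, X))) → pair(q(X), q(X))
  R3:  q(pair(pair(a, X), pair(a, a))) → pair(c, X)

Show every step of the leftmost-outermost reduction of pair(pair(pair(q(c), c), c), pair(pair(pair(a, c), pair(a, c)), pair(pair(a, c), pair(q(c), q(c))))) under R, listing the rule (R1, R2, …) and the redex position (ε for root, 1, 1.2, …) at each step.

pair(pair(pair(a, c), c), pair(pair(pair(a, c), pair(a, c)), pair(pair(a, c), pair(a, a))))

1. pair(pair(pair(q(c), c), c), pair(pair(pair(a, c), pair(a, c)), pair(pair(a, c), pair(q(c), q(c)))))  →  pair(pair(pair(a, c), c), pair(pair(pair(a, c), pair(a, c)), pair(pair(a, c), pair(q(c), q(c)))))   [R1 at 1.1.1]
2. pair(pair(pair(a, c), c), pair(pair(pair(a, c), pair(a, c)), pair(pair(a, c), pair(q(c), q(c)))))  →  pair(pair(pair(a, c), c), pair(pair(pair(a, c), pair(a, c)), pair(pair(a, c), pair(a, q(c)))))   [R1 at 2.2.2.1]
3. pair(pair(pair(a, c), c), pair(pair(pair(a, c), pair(a, c)), pair(pair(a, c), pair(a, q(c)))))  →  pair(pair(pair(a, c), c), pair(pair(pair(a, c), pair(a, c)), pair(pair(a, c), pair(a, a))))   [R1 at 2.2.2.2]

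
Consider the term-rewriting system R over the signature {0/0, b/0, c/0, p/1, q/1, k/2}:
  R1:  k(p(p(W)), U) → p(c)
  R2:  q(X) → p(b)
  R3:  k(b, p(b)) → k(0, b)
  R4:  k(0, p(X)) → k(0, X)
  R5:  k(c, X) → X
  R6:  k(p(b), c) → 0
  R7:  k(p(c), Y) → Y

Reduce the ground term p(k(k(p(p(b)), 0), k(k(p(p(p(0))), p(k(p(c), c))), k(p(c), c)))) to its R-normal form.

1. p(k(k(p(p(b)), 0), k(k(p(p(p(0))), p(k(p(c), c))), k(p(c), c))))  →  p(k(p(c), k(k(p(p(p(0))), p(k(p(c), c))), k(p(c), c))))   [R1 at 1.1]
2. p(k(p(c), k(k(p(p(p(0))), p(k(p(c), c))), k(p(c), c))))  →  p(k(k(p(p(p(0))), p(k(p(c), c))), k(p(c), c)))   [R7 at 1]
3. p(k(k(p(p(p(0))), p(k(p(c), c))), k(p(c), c)))  →  p(k(p(c), k(p(c), c)))   [R1 at 1.1]
4. p(k(p(c), k(p(c), c)))  →  p(k(p(c), c))   [R7 at 1]
5. p(k(p(c), c))  →  p(c)   [R7 at 1]

p(c)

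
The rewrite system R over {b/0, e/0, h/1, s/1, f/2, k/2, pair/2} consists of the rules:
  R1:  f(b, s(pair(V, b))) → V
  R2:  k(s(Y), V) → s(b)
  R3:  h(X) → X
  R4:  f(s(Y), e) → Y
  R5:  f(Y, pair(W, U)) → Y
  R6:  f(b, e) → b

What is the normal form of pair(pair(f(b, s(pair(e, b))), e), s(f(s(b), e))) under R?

1. pair(pair(f(b, s(pair(e, b))), e), s(f(s(b), e)))  →  pair(pair(e, e), s(f(s(b), e)))   [R1 at 1.1]
2. pair(pair(e, e), s(f(s(b), e)))  →  pair(pair(e, e), s(b))   [R4 at 2.1]

pair(pair(e, e), s(b))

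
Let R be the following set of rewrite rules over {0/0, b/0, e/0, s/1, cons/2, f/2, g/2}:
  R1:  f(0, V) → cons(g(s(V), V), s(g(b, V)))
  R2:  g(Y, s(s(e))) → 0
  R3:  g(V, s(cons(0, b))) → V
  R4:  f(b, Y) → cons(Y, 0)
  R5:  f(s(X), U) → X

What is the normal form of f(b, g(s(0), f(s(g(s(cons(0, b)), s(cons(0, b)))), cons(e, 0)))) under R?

1. f(b, g(s(0), f(s(g(s(cons(0, b)), s(cons(0, b)))), cons(e, 0))))  →  cons(g(s(0), f(s(g(s(cons(0, b)), s(cons(0, b)))), cons(e, 0))), 0)   [R4 at ε]
2. cons(g(s(0), f(s(g(s(cons(0, b)), s(cons(0, b)))), cons(e, 0))), 0)  →  cons(g(s(0), g(s(cons(0, b)), s(cons(0, b)))), 0)   [R5 at 1.2]
3. cons(g(s(0), g(s(cons(0, b)), s(cons(0, b)))), 0)  →  cons(g(s(0), s(cons(0, b))), 0)   [R3 at 1.2]
4. cons(g(s(0), s(cons(0, b))), 0)  →  cons(s(0), 0)   [R3 at 1]

cons(s(0), 0)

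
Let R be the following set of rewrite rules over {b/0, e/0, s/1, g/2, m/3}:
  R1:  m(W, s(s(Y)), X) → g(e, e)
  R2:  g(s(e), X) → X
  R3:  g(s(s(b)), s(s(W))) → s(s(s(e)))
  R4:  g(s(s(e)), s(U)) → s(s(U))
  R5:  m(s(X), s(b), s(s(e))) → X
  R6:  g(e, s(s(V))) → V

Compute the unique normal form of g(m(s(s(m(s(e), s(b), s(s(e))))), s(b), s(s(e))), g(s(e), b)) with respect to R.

b

1. g(m(s(s(m(s(e), s(b), s(s(e))))), s(b), s(s(e))), g(s(e), b))  →  g(s(m(s(e), s(b), s(s(e)))), g(s(e), b))   [R5 at 1]
2. g(s(m(s(e), s(b), s(s(e)))), g(s(e), b))  →  g(s(e), g(s(e), b))   [R5 at 1.1]
3. g(s(e), g(s(e), b))  →  g(s(e), b)   [R2 at ε]
4. g(s(e), b)  →  b   [R2 at ε]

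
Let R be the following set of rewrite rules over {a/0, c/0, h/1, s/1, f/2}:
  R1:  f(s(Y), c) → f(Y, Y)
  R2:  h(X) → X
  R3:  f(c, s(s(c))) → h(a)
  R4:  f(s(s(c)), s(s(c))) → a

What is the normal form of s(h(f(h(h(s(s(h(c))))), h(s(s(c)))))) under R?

s(a)

1. s(h(f(h(h(s(s(h(c))))), h(s(s(c))))))  →  s(f(h(h(s(s(h(c))))), h(s(s(c)))))   [R2 at 1]
2. s(f(h(h(s(s(h(c))))), h(s(s(c)))))  →  s(f(h(s(s(h(c)))), h(s(s(c)))))   [R2 at 1.1]
3. s(f(h(s(s(h(c)))), h(s(s(c)))))  →  s(f(s(s(h(c))), h(s(s(c)))))   [R2 at 1.1]
4. s(f(s(s(h(c))), h(s(s(c)))))  →  s(f(s(s(c)), h(s(s(c)))))   [R2 at 1.1.1.1]
5. s(f(s(s(c)), h(s(s(c)))))  →  s(f(s(s(c)), s(s(c))))   [R2 at 1.2]
6. s(f(s(s(c)), s(s(c))))  →  s(a)   [R4 at 1]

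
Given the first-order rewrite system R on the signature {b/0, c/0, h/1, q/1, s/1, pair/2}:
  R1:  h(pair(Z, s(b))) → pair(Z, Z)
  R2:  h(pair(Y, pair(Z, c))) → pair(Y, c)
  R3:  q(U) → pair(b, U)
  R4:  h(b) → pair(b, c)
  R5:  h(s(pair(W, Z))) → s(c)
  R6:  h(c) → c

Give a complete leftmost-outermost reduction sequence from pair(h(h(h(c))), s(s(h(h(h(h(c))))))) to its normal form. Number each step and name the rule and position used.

pair(c, s(s(c)))

1. pair(h(h(h(c))), s(s(h(h(h(h(c)))))))  →  pair(h(h(c)), s(s(h(h(h(h(c)))))))   [R6 at 1.1.1]
2. pair(h(h(c)), s(s(h(h(h(h(c)))))))  →  pair(h(c), s(s(h(h(h(h(c)))))))   [R6 at 1.1]
3. pair(h(c), s(s(h(h(h(h(c)))))))  →  pair(c, s(s(h(h(h(h(c)))))))   [R6 at 1]
4. pair(c, s(s(h(h(h(h(c)))))))  →  pair(c, s(s(h(h(h(c))))))   [R6 at 2.1.1.1.1.1]
5. pair(c, s(s(h(h(h(c))))))  →  pair(c, s(s(h(h(c)))))   [R6 at 2.1.1.1.1]
6. pair(c, s(s(h(h(c)))))  →  pair(c, s(s(h(c))))   [R6 at 2.1.1.1]
7. pair(c, s(s(h(c))))  →  pair(c, s(s(c)))   [R6 at 2.1.1]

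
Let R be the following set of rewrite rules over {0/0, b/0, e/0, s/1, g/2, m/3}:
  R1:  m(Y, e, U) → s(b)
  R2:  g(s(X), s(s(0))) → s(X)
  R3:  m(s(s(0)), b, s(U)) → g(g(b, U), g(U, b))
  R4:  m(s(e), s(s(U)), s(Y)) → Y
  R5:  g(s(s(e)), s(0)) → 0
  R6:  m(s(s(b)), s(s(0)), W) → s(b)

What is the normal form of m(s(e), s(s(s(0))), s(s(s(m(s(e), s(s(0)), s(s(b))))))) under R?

1. m(s(e), s(s(s(0))), s(s(s(m(s(e), s(s(0)), s(s(b)))))))  →  s(s(m(s(e), s(s(0)), s(s(b)))))   [R4 at ε]
2. s(s(m(s(e), s(s(0)), s(s(b)))))  →  s(s(s(b)))   [R4 at 1.1]

s(s(s(b)))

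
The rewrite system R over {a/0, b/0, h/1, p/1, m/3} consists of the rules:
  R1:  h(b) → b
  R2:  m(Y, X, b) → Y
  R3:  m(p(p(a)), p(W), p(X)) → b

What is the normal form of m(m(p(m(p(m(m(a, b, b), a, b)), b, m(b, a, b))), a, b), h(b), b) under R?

p(p(a))

1. m(m(p(m(p(m(m(a, b, b), a, b)), b, m(b, a, b))), a, b), h(b), b)  →  m(p(m(p(m(m(a, b, b), a, b)), b, m(b, a, b))), a, b)   [R2 at ε]
2. m(p(m(p(m(m(a, b, b), a, b)), b, m(b, a, b))), a, b)  →  p(m(p(m(m(a, b, b), a, b)), b, m(b, a, b)))   [R2 at ε]
3. p(m(p(m(m(a, b, b), a, b)), b, m(b, a, b)))  →  p(m(p(m(a, b, b)), b, m(b, a, b)))   [R2 at 1.1.1]
4. p(m(p(m(a, b, b)), b, m(b, a, b)))  →  p(m(p(a), b, m(b, a, b)))   [R2 at 1.1.1]
5. p(m(p(a), b, m(b, a, b)))  →  p(m(p(a), b, b))   [R2 at 1.3]
6. p(m(p(a), b, b))  →  p(p(a))   [R2 at 1]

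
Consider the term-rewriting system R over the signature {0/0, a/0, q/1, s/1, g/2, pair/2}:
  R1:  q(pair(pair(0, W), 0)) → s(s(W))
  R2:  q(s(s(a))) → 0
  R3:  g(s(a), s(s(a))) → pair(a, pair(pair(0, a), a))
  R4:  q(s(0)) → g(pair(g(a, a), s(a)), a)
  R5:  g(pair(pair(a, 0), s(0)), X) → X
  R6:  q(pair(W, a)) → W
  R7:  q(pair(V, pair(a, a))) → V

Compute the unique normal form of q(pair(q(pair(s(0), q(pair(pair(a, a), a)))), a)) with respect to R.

1. q(pair(q(pair(s(0), q(pair(pair(a, a), a)))), a))  →  q(pair(s(0), q(pair(pair(a, a), a))))   [R6 at ε]
2. q(pair(s(0), q(pair(pair(a, a), a))))  →  q(pair(s(0), pair(a, a)))   [R6 at 1.2]
3. q(pair(s(0), pair(a, a)))  →  s(0)   [R7 at ε]

s(0)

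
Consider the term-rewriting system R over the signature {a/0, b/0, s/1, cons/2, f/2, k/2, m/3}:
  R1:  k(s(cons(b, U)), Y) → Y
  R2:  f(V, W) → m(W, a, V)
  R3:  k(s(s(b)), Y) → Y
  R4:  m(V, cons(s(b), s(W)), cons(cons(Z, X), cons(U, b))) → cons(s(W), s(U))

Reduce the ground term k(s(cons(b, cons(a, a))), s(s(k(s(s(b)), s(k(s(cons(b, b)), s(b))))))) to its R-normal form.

1. k(s(cons(b, cons(a, a))), s(s(k(s(s(b)), s(k(s(cons(b, b)), s(b)))))))  →  s(s(k(s(s(b)), s(k(s(cons(b, b)), s(b))))))   [R1 at ε]
2. s(s(k(s(s(b)), s(k(s(cons(b, b)), s(b))))))  →  s(s(s(k(s(cons(b, b)), s(b)))))   [R3 at 1.1]
3. s(s(s(k(s(cons(b, b)), s(b)))))  →  s(s(s(s(b))))   [R1 at 1.1.1]

s(s(s(s(b))))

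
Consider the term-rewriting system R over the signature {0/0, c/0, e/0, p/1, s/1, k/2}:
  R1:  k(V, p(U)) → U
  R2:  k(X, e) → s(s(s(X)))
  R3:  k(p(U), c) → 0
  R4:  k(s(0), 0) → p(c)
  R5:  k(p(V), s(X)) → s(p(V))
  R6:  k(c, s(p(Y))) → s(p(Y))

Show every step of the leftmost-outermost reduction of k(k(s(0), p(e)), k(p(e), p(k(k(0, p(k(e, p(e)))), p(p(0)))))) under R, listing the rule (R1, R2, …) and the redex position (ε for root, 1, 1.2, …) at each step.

1. k(k(s(0), p(e)), k(p(e), p(k(k(0, p(k(e, p(e)))), p(p(0))))))  →  k(e, k(p(e), p(k(k(0, p(k(e, p(e)))), p(p(0))))))   [R1 at 1]
2. k(e, k(p(e), p(k(k(0, p(k(e, p(e)))), p(p(0))))))  →  k(e, k(k(0, p(k(e, p(e)))), p(p(0))))   [R1 at 2]
3. k(e, k(k(0, p(k(e, p(e)))), p(p(0))))  →  k(e, p(0))   [R1 at 2]
4. k(e, p(0))  →  0   [R1 at ε]

0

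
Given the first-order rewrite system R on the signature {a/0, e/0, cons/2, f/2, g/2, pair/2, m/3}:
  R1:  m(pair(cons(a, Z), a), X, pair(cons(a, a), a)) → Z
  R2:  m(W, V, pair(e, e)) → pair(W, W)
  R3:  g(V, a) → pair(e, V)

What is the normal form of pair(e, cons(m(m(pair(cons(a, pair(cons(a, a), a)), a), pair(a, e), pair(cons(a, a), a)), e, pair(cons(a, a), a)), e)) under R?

1. pair(e, cons(m(m(pair(cons(a, pair(cons(a, a), a)), a), pair(a, e), pair(cons(a, a), a)), e, pair(cons(a, a), a)), e))  →  pair(e, cons(m(pair(cons(a, a), a), e, pair(cons(a, a), a)), e))   [R1 at 2.1.1]
2. pair(e, cons(m(pair(cons(a, a), a), e, pair(cons(a, a), a)), e))  →  pair(e, cons(a, e))   [R1 at 2.1]

pair(e, cons(a, e))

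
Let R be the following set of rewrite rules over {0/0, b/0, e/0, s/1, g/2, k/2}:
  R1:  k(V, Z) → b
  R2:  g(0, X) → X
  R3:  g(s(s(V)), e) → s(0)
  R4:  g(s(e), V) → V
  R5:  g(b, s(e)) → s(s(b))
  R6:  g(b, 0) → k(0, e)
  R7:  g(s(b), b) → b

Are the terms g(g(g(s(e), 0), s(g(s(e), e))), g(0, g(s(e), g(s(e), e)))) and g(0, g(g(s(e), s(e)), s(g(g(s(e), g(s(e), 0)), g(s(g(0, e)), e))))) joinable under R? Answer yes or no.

no — NF(t₁) = e, NF(t₂) = s(e)

Reduce t₁ = g(g(g(s(e), 0), s(g(s(e), e))), g(0, g(s(e), g(s(e), e)))):
1. g(g(g(s(e), 0), s(g(s(e), e))), g(0, g(s(e), g(s(e), e))))  →  g(g(0, s(g(s(e), e))), g(0, g(s(e), g(s(e), e))))   [R4 at 1.1]
2. g(g(0, s(g(s(e), e))), g(0, g(s(e), g(s(e), e))))  →  g(s(g(s(e), e)), g(0, g(s(e), g(s(e), e))))   [R2 at 1]
3. g(s(g(s(e), e)), g(0, g(s(e), g(s(e), e))))  →  g(s(e), g(0, g(s(e), g(s(e), e))))   [R4 at 1.1]
4. g(s(e), g(0, g(s(e), g(s(e), e))))  →  g(0, g(s(e), g(s(e), e)))   [R4 at ε]
5. g(0, g(s(e), g(s(e), e)))  →  g(s(e), g(s(e), e))   [R2 at ε]
6. g(s(e), g(s(e), e))  →  g(s(e), e)   [R4 at ε]
7. g(s(e), e)  →  e   [R4 at ε]

Reduce t₂ = g(0, g(g(s(e), s(e)), s(g(g(s(e), g(s(e), 0)), g(s(g(0, e)), e))))):
1. g(0, g(g(s(e), s(e)), s(g(g(s(e), g(s(e), 0)), g(s(g(0, e)), e)))))  →  g(g(s(e), s(e)), s(g(g(s(e), g(s(e), 0)), g(s(g(0, e)), e))))   [R2 at ε]
2. g(g(s(e), s(e)), s(g(g(s(e), g(s(e), 0)), g(s(g(0, e)), e))))  →  g(s(e), s(g(g(s(e), g(s(e), 0)), g(s(g(0, e)), e))))   [R4 at 1]
3. g(s(e), s(g(g(s(e), g(s(e), 0)), g(s(g(0, e)), e))))  →  s(g(g(s(e), g(s(e), 0)), g(s(g(0, e)), e)))   [R4 at ε]
4. s(g(g(s(e), g(s(e), 0)), g(s(g(0, e)), e)))  →  s(g(g(s(e), 0), g(s(g(0, e)), e)))   [R4 at 1.1]
5. s(g(g(s(e), 0), g(s(g(0, e)), e)))  →  s(g(0, g(s(g(0, e)), e)))   [R4 at 1.1]
6. s(g(0, g(s(g(0, e)), e)))  →  s(g(s(g(0, e)), e))   [R2 at 1]
7. s(g(s(g(0, e)), e))  →  s(g(s(e), e))   [R2 at 1.1.1]
8. s(g(s(e), e))  →  s(e)   [R4 at 1]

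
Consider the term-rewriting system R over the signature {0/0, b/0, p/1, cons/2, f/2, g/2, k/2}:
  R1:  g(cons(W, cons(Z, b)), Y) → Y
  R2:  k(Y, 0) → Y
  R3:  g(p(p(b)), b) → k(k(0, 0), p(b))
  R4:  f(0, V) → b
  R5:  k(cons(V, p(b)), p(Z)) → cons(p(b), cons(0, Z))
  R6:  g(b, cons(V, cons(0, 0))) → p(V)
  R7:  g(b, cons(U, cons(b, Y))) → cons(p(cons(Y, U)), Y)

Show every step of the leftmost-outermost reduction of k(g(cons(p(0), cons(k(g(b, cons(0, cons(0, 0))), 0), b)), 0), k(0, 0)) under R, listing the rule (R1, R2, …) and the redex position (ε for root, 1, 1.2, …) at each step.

0

1. k(g(cons(p(0), cons(k(g(b, cons(0, cons(0, 0))), 0), b)), 0), k(0, 0))  →  k(0, k(0, 0))   [R1 at 1]
2. k(0, k(0, 0))  →  k(0, 0)   [R2 at 2]
3. k(0, 0)  →  0   [R2 at ε]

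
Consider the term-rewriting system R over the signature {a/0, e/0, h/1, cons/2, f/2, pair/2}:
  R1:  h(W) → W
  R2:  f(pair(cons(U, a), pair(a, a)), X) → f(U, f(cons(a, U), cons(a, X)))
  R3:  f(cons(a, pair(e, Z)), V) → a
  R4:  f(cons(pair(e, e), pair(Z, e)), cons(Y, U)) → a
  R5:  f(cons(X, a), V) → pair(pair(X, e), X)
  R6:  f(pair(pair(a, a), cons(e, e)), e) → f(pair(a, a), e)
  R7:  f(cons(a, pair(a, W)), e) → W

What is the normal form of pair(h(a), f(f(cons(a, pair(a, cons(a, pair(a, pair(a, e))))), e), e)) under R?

1. pair(h(a), f(f(cons(a, pair(a, cons(a, pair(a, pair(a, e))))), e), e))  →  pair(a, f(f(cons(a, pair(a, cons(a, pair(a, pair(a, e))))), e), e))   [R1 at 1]
2. pair(a, f(f(cons(a, pair(a, cons(a, pair(a, pair(a, e))))), e), e))  →  pair(a, f(cons(a, pair(a, pair(a, e))), e))   [R7 at 2.1]
3. pair(a, f(cons(a, pair(a, pair(a, e))), e))  →  pair(a, pair(a, e))   [R7 at 2]

pair(a, pair(a, e))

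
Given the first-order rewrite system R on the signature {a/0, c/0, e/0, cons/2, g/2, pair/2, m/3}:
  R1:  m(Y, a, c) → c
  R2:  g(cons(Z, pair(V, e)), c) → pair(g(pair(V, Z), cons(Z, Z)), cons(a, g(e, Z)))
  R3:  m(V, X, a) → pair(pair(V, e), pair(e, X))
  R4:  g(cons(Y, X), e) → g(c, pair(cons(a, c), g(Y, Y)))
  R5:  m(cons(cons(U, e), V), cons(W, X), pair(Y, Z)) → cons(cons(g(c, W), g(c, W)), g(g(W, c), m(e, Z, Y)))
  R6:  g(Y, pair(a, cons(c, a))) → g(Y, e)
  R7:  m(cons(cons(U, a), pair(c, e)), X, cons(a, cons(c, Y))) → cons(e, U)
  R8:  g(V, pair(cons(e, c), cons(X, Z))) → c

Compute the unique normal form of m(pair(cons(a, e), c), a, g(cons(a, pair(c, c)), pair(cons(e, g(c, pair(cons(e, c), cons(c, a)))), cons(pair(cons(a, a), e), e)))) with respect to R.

c

1. m(pair(cons(a, e), c), a, g(cons(a, pair(c, c)), pair(cons(e, g(c, pair(cons(e, c), cons(c, a)))), cons(pair(cons(a, a), e), e))))  →  m(pair(cons(a, e), c), a, g(cons(a, pair(c, c)), pair(cons(e, c), cons(pair(cons(a, a), e), e))))   [R8 at 3.2.1.2]
2. m(pair(cons(a, e), c), a, g(cons(a, pair(c, c)), pair(cons(e, c), cons(pair(cons(a, a), e), e))))  →  m(pair(cons(a, e), c), a, c)   [R8 at 3]
3. m(pair(cons(a, e), c), a, c)  →  c   [R1 at ε]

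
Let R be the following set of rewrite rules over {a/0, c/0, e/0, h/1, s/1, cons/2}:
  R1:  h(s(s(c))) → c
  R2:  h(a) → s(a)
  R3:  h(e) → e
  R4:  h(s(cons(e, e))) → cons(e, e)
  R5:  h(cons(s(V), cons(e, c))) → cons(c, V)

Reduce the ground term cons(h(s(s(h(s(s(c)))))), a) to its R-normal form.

cons(c, a)

1. cons(h(s(s(h(s(s(c)))))), a)  →  cons(h(s(s(c))), a)   [R1 at 1.1.1.1]
2. cons(h(s(s(c))), a)  →  cons(c, a)   [R1 at 1]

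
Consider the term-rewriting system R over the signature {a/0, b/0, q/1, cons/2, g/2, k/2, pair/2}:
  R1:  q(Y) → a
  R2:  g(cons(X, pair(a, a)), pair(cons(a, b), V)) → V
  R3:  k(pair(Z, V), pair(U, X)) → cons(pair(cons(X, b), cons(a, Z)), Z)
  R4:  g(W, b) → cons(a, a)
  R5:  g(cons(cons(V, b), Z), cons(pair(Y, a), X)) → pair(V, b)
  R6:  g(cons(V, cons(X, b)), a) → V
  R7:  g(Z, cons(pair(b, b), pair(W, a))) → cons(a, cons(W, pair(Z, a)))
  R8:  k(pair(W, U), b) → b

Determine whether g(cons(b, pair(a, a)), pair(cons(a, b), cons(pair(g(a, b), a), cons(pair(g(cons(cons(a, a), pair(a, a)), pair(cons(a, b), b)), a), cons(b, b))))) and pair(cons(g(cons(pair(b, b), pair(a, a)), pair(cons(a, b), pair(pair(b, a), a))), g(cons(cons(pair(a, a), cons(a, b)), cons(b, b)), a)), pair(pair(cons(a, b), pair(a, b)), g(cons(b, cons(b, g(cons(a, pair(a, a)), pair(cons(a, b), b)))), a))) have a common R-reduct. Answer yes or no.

no — NF(t₁) = cons(pair(cons(a, a), a), cons(pair(b, a), cons(b, b))), NF(t₂) = pair(cons(pair(pair(b, a), a), cons(pair(a, a), cons(a, b))), pair(pair(cons(a, b), pair(a, b)), b))

Reduce t₁ = g(cons(b, pair(a, a)), pair(cons(a, b), cons(pair(g(a, b), a), cons(pair(g(cons(cons(a, a), pair(a, a)), pair(cons(a, b), b)), a), cons(b, b))))):
1. g(cons(b, pair(a, a)), pair(cons(a, b), cons(pair(g(a, b), a), cons(pair(g(cons(cons(a, a), pair(a, a)), pair(cons(a, b), b)), a), cons(b, b)))))  →  cons(pair(g(a, b), a), cons(pair(g(cons(cons(a, a), pair(a, a)), pair(cons(a, b), b)), a), cons(b, b)))   [R2 at ε]
2. cons(pair(g(a, b), a), cons(pair(g(cons(cons(a, a), pair(a, a)), pair(cons(a, b), b)), a), cons(b, b)))  →  cons(pair(cons(a, a), a), cons(pair(g(cons(cons(a, a), pair(a, a)), pair(cons(a, b), b)), a), cons(b, b)))   [R4 at 1.1]
3. cons(pair(cons(a, a), a), cons(pair(g(cons(cons(a, a), pair(a, a)), pair(cons(a, b), b)), a), cons(b, b)))  →  cons(pair(cons(a, a), a), cons(pair(b, a), cons(b, b)))   [R2 at 2.1.1]

Reduce t₂ = pair(cons(g(cons(pair(b, b), pair(a, a)), pair(cons(a, b), pair(pair(b, a), a))), g(cons(cons(pair(a, a), cons(a, b)), cons(b, b)), a)), pair(pair(cons(a, b), pair(a, b)), g(cons(b, cons(b, g(cons(a, pair(a, a)), pair(cons(a, b), b)))), a))):
1. pair(cons(g(cons(pair(b, b), pair(a, a)), pair(cons(a, b), pair(pair(b, a), a))), g(cons(cons(pair(a, a), cons(a, b)), cons(b, b)), a)), pair(pair(cons(a, b), pair(a, b)), g(cons(b, cons(b, g(cons(a, pair(a, a)), pair(cons(a, b), b)))), a)))  →  pair(cons(pair(pair(b, a), a), g(cons(cons(pair(a, a), cons(a, b)), cons(b, b)), a)), pair(pair(cons(a, b), pair(a, b)), g(cons(b, cons(b, g(cons(a, pair(a, a)), pair(cons(a, b), b)))), a)))   [R2 at 1.1]
2. pair(cons(pair(pair(b, a), a), g(cons(cons(pair(a, a), cons(a, b)), cons(b, b)), a)), pair(pair(cons(a, b), pair(a, b)), g(cons(b, cons(b, g(cons(a, pair(a, a)), pair(cons(a, b), b)))), a)))  →  pair(cons(pair(pair(b, a), a), cons(pair(a, a), cons(a, b))), pair(pair(cons(a, b), pair(a, b)), g(cons(b, cons(b, g(cons(a, pair(a, a)), pair(cons(a, b), b)))), a)))   [R6 at 1.2]
3. pair(cons(pair(pair(b, a), a), cons(pair(a, a), cons(a, b))), pair(pair(cons(a, b), pair(a, b)), g(cons(b, cons(b, g(cons(a, pair(a, a)), pair(cons(a, b), b)))), a)))  →  pair(cons(pair(pair(b, a), a), cons(pair(a, a), cons(a, b))), pair(pair(cons(a, b), pair(a, b)), g(cons(b, cons(b, b)), a)))   [R2 at 2.2.1.2.2]
4. pair(cons(pair(pair(b, a), a), cons(pair(a, a), cons(a, b))), pair(pair(cons(a, b), pair(a, b)), g(cons(b, cons(b, b)), a)))  →  pair(cons(pair(pair(b, a), a), cons(pair(a, a), cons(a, b))), pair(pair(cons(a, b), pair(a, b)), b))   [R6 at 2.2]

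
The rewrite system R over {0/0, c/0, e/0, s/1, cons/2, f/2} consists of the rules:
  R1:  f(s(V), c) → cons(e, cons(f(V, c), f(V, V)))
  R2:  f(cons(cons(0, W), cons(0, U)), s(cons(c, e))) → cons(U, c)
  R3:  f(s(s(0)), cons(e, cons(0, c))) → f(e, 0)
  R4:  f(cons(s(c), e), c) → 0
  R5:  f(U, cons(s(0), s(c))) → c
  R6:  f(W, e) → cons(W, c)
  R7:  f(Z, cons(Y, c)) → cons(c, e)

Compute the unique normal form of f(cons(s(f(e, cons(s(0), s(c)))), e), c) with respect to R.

0

1. f(cons(s(f(e, cons(s(0), s(c)))), e), c)  →  f(cons(s(c), e), c)   [R5 at 1.1.1]
2. f(cons(s(c), e), c)  →  0   [R4 at ε]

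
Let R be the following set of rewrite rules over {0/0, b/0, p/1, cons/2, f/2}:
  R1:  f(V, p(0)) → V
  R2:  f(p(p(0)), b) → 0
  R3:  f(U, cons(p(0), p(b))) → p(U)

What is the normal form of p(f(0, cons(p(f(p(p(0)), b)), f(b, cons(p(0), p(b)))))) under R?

1. p(f(0, cons(p(f(p(p(0)), b)), f(b, cons(p(0), p(b))))))  →  p(f(0, cons(p(0), f(b, cons(p(0), p(b))))))   [R2 at 1.2.1.1]
2. p(f(0, cons(p(0), f(b, cons(p(0), p(b))))))  →  p(f(0, cons(p(0), p(b))))   [R3 at 1.2.2]
3. p(f(0, cons(p(0), p(b))))  →  p(p(0))   [R3 at 1]

p(p(0))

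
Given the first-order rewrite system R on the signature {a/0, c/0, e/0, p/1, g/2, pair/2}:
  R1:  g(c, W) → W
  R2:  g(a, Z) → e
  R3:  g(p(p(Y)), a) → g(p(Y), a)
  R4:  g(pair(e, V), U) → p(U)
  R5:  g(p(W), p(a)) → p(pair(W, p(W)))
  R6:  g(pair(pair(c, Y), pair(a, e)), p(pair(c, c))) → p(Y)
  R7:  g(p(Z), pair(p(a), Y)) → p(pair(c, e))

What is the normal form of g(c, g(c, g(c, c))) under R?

c

1. g(c, g(c, g(c, c)))  →  g(c, g(c, c))   [R1 at ε]
2. g(c, g(c, c))  →  g(c, c)   [R1 at ε]
3. g(c, c)  →  c   [R1 at ε]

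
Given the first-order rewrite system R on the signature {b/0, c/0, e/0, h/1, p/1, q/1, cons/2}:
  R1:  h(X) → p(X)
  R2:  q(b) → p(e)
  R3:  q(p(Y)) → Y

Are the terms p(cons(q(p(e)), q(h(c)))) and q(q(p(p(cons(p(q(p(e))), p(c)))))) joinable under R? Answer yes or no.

no — NF(t₁) = p(cons(e, c)), NF(t₂) = cons(p(e), p(c))

Reduce t₁ = p(cons(q(p(e)), q(h(c)))):
1. p(cons(q(p(e)), q(h(c))))  →  p(cons(e, q(h(c))))   [R3 at 1.1]
2. p(cons(e, q(h(c))))  →  p(cons(e, q(p(c))))   [R1 at 1.2.1]
3. p(cons(e, q(p(c))))  →  p(cons(e, c))   [R3 at 1.2]

Reduce t₂ = q(q(p(p(cons(p(q(p(e))), p(c)))))):
1. q(q(p(p(cons(p(q(p(e))), p(c))))))  →  q(p(cons(p(q(p(e))), p(c))))   [R3 at 1]
2. q(p(cons(p(q(p(e))), p(c))))  →  cons(p(q(p(e))), p(c))   [R3 at ε]
3. cons(p(q(p(e))), p(c))  →  cons(p(e), p(c))   [R3 at 1.1]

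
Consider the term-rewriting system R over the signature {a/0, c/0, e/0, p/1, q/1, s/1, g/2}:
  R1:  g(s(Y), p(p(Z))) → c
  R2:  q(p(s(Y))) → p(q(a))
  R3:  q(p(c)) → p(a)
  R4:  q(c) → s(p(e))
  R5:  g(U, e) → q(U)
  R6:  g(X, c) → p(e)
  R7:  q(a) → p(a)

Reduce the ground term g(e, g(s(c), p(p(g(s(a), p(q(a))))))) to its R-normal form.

1. g(e, g(s(c), p(p(g(s(a), p(q(a)))))))  →  g(e, c)   [R1 at 2]
2. g(e, c)  →  p(e)   [R6 at ε]

p(e)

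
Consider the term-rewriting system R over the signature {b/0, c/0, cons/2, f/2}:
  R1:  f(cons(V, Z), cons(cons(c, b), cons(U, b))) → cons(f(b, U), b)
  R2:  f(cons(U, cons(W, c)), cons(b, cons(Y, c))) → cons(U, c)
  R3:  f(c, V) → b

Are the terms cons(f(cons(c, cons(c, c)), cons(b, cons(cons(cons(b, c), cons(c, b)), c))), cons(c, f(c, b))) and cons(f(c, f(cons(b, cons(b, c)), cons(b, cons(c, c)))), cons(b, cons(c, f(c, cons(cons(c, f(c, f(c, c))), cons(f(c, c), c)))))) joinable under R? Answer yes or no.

no — NF(t₁) = cons(cons(c, c), cons(c, b)), NF(t₂) = cons(b, cons(b, cons(c, b)))

Reduce t₁ = cons(f(cons(c, cons(c, c)), cons(b, cons(cons(cons(b, c), cons(c, b)), c))), cons(c, f(c, b))):
1. cons(f(cons(c, cons(c, c)), cons(b, cons(cons(cons(b, c), cons(c, b)), c))), cons(c, f(c, b)))  →  cons(cons(c, c), cons(c, f(c, b)))   [R2 at 1]
2. cons(cons(c, c), cons(c, f(c, b)))  →  cons(cons(c, c), cons(c, b))   [R3 at 2.2]

Reduce t₂ = cons(f(c, f(cons(b, cons(b, c)), cons(b, cons(c, c)))), cons(b, cons(c, f(c, cons(cons(c, f(c, f(c, c))), cons(f(c, c), c)))))):
1. cons(f(c, f(cons(b, cons(b, c)), cons(b, cons(c, c)))), cons(b, cons(c, f(c, cons(cons(c, f(c, f(c, c))), cons(f(c, c), c))))))  →  cons(b, cons(b, cons(c, f(c, cons(cons(c, f(c, f(c, c))), cons(f(c, c), c))))))   [R3 at 1]
2. cons(b, cons(b, cons(c, f(c, cons(cons(c, f(c, f(c, c))), cons(f(c, c), c))))))  →  cons(b, cons(b, cons(c, b)))   [R3 at 2.2.2]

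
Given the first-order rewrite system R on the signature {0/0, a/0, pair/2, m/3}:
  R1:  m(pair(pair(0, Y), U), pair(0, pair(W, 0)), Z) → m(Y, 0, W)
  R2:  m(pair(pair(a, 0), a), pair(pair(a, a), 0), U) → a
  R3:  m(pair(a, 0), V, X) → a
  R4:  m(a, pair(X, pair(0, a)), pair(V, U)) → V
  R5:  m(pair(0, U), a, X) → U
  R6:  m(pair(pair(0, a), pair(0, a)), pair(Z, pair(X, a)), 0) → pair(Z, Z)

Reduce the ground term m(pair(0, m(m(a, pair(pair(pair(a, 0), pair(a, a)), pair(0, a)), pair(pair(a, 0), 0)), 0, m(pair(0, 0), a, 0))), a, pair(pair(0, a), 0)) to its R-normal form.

a

1. m(pair(0, m(m(a, pair(pair(pair(a, 0), pair(a, a)), pair(0, a)), pair(pair(a, 0), 0)), 0, m(pair(0, 0), a, 0))), a, pair(pair(0, a), 0))  →  m(m(a, pair(pair(pair(a, 0), pair(a, a)), pair(0, a)), pair(pair(a, 0), 0)), 0, m(pair(0, 0), a, 0))   [R5 at ε]
2. m(m(a, pair(pair(pair(a, 0), pair(a, a)), pair(0, a)), pair(pair(a, 0), 0)), 0, m(pair(0, 0), a, 0))  →  m(pair(a, 0), 0, m(pair(0, 0), a, 0))   [R4 at 1]
3. m(pair(a, 0), 0, m(pair(0, 0), a, 0))  →  a   [R3 at ε]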